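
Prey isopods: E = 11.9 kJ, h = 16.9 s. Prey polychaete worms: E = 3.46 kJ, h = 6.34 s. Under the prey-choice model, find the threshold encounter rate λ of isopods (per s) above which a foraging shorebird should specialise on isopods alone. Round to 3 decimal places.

At the threshold, the rate on isopods alone equals the profitability of polychaete worms: λ·11.9/(1 + λ·16.9) = 3.46/6.34 = 0.5457.
Rearranging, λ(11.9 − 0.5457×16.9) = 0.5457, so λ = 0.5457/2.677 = 0.2039 per s.

0.204 per s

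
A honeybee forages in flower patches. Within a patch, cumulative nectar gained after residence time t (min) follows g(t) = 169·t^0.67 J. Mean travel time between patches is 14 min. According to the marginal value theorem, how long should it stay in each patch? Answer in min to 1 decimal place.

28.4 min

Optimal t* satisfies g'(t*) = g(t*)/(T + t*).
g'(t) = 0.67·169·t^-0.33. Setting 0.67·169·t^-0.33 = 169·t^0.67/(14+t) gives 0.67(14+t) = t, so 0.33·t = 0.67×14.
t* = 0.67×14/0.33 = 28.42 min.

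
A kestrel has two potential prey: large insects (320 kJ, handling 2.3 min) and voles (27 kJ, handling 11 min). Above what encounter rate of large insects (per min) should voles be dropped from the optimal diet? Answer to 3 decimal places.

0.008 per min

At the threshold, the rate on large insects alone equals the profitability of voles: λ·320/(1 + λ·2.3) = 27/11 = 2.455.
Rearranging, λ(320 − 2.455×2.3) = 2.455, so λ = 2.455/314.4 = 0.007808 per min.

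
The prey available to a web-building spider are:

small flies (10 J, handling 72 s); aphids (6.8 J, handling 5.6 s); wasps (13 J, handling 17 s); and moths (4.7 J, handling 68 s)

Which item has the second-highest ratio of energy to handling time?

Profitability E/h (J/s): small flies = 10/72 = 0.139, aphids = 6.8/5.6 = 1.21, wasps = 13/17 = 0.765, moths = 4.7/68 = 0.0691.
Ranked: aphids > wasps > small flies > moths.

wasps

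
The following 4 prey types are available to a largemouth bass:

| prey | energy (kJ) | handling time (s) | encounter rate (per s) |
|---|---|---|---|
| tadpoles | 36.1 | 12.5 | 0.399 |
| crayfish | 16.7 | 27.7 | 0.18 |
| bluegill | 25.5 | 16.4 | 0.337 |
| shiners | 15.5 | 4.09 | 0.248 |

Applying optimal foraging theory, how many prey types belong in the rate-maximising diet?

2

Rank by E/h (kJ/s): shiners 3.79, tadpoles 2.89, bluegill 1.55, crayfish 0.603. Include each in turn until the next type's E/h falls below the running intake rate.
Rate on top 1: 1.908. tadpoles: 2.89 > 1.908 → include.
Rate on top 2: 2.606. bluegill: 1.55 < 2.606 → exclude; stop.
Optimal diet: shiners, tadpoles — 2 of 4 types.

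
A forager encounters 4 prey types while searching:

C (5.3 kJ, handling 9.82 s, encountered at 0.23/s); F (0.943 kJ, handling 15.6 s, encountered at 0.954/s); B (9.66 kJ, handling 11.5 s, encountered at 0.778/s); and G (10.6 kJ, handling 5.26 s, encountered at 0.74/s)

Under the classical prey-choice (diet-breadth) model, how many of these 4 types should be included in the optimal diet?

Rank by E/h (kJ/s): G 2.02, B 0.84, C 0.54, F 0.0604. Include each in turn until the next type's E/h falls below the running intake rate.
Rate on top 1: 1.603. B: 0.84 < 1.603 → exclude; stop.
Optimal diet: G — 1 of 4 types.

1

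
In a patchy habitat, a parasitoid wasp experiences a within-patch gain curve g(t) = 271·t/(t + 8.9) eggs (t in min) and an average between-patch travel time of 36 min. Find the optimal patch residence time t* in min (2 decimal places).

17.90 min

Optimal t* satisfies g'(t*) = g(t*)/(T + t*).
g'(t) = 271·8.9/(t + 8.9)². Setting 271·8.9/(t+8.9)² = 271t/[(t+8.9)(36+t)] gives 8.9(36+t) = t(t+8.9), so t² = 8.9×36 = 320.4.
t* = √320.4 = 17.9 min.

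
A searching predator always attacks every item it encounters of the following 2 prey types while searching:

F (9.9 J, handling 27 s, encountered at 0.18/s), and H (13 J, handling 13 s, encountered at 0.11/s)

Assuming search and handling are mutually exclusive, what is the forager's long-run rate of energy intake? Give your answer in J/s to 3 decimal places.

R = Σλ_iE_i / (1 + Σλ_ih_i)
Numerator: 0.18×9.9 + 0.11×13 = 3.212
Denominator: 1 + 0.18×27 + 0.11×13 = 7.29
R = 3.212/7.29 = 0.4406 J/s

0.441 J/s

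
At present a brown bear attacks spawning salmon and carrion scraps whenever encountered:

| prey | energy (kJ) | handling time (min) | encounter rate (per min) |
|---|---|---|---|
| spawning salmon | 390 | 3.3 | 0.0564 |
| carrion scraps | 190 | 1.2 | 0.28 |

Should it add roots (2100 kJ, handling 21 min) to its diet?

Intake rate on the current diet: R = (0.0564×390 + 0.28×190) / (1 + 0.0564×3.3 + 0.28×1.2) = 75.2/1.522 = 49.4 kJ/min.
Profitability of roots: 2100/21 = 100 kJ/min.
100 > 49.4, so adding roots raises the average — include it.

Yes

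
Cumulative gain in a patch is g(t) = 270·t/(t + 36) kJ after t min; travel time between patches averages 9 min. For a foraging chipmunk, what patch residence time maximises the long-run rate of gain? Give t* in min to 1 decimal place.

18.0 min

Maximise g(t)/(T+t): set derivative to zero → g'(t)(T+t) = g(t).
g'(t) = 270·36/(t + 36)². Setting 270·36/(t+36)² = 270t/[(t+36)(9+t)] gives 36(9+t) = t(t+36), so t² = 36×9 = 324.
t* = √324 = 18 min.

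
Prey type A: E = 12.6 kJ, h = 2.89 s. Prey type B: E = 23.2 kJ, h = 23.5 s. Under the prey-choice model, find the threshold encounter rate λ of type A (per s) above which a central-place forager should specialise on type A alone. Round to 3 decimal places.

Drop type B once their profitability E₂/h₂ falls below the rate achievable on type A alone: E₂/h₂ = λE₁/(1 + λh₁).
Solve for λ: λE₁h₂ = E₂(1 + λh₁) → λ(E₁h₂ − E₂h₁) = E₂ → λ = E₂/(E₁h₂ − E₂h₁).
λ = 23.2/(12.6×23.5 − 23.2×2.89) = 23.2/229.1 = 0.1013 per s.

0.101 per s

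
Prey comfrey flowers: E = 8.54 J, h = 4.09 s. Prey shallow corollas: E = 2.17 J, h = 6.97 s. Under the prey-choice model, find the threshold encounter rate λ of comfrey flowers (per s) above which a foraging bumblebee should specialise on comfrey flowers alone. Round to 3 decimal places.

0.043 per s

The zero-one rule: include shallow corollas iff E₂/h₂ > λE₁/(1+λh₁). Equality gives the switch point.
λE₁h₂ = E₂ + λE₂h₁ ⇒ λ = E₂/(E₁h₂ − E₂h₁) = 2.17/(59.52 − 8.875) = 0.04284 per s.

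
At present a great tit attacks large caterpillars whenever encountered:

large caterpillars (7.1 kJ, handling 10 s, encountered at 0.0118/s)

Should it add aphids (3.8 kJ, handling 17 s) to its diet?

Yes

Current rate: (0.0118×7.1)/(1 + 0.0118×10) = 0.07494 kJ/s.
aphids: E/h = 3.8/17 = 0.2235 kJ/s.
0.2235 > 0.07494, so adding aphids raises the average — include it.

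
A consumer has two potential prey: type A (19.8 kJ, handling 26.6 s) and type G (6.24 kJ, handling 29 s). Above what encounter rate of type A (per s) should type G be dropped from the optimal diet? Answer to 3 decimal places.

0.015 per s

Drop type G once their profitability E₂/h₂ falls below the rate achievable on type A alone: E₂/h₂ = λE₁/(1 + λh₁).
Solve for λ: λE₁h₂ = E₂(1 + λh₁) → λ(E₁h₂ − E₂h₁) = E₂ → λ = E₂/(E₁h₂ − E₂h₁).
λ = 6.24/(19.8×29 − 6.24×26.6) = 6.24/408.2 = 0.01529 per s.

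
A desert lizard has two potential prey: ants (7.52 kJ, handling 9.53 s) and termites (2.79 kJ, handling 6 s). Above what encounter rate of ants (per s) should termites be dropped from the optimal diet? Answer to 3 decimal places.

0.151 per s

The zero-one rule: include termites iff E₂/h₂ > λE₁/(1+λh₁). Equality gives the switch point.
λE₁h₂ = E₂ + λE₂h₁ ⇒ λ = E₂/(E₁h₂ − E₂h₁) = 2.79/(45.12 − 26.59) = 0.1506 per s.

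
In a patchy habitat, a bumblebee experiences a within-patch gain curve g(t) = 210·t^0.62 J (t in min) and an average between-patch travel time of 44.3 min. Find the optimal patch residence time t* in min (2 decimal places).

72.28 min

By the marginal value theorem, leave when the instantaneous gain rate g'(t) equals the habitat-wide average g(t)/(T + t).
g'(t) = 0.62·210·t^-0.38. Setting 0.62·210·t^-0.38 = 210·t^0.62/(44.3+t) gives 0.62(44.3+t) = t, so 0.38·t = 0.62×44.3.
t* = 0.62×44.3/0.38 = 72.28 min.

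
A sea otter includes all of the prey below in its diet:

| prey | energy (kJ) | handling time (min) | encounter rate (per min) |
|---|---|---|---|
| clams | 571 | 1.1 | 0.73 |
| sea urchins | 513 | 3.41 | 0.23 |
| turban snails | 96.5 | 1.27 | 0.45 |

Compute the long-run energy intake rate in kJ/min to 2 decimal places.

Energy encountered per unit search time: 0.73×571 + 0.23×513 + 0.45×96.5 = 578.2 kJ/min.
Handling time per unit search time: 0.73×1.1 + 0.23×3.41 + 0.45×1.27 = 2.159.
Rate = 578.2/(1 + 2.159) = 183.1 kJ/min.

183.06 kJ/min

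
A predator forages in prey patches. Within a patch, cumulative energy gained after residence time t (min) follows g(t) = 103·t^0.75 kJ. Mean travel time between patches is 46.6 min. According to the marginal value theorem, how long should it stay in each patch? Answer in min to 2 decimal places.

139.80 min

Optimal t* satisfies g'(t*) = g(t*)/(T + t*).
g'(t) = 0.75·103·t^-0.25. Setting 0.75·103·t^-0.25 = 103·t^0.75/(46.6+t) gives 0.75(46.6+t) = t, so 0.25·t = 0.75×46.6.
t* = 0.75×46.6/0.25 = 139.8 min.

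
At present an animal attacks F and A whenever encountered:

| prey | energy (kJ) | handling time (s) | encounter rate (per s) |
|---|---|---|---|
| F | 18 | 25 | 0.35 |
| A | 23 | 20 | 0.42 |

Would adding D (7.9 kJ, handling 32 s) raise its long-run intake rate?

No

On F and A alone, R = ΣλE/(1+Σλh) = 15.96/18.15 = 0.8793 kJ/s.
D: E/h = 7.9/32 = 0.2469 kJ/s.
0.2469 < 0.8793, so adding D would lower the average — exclude it.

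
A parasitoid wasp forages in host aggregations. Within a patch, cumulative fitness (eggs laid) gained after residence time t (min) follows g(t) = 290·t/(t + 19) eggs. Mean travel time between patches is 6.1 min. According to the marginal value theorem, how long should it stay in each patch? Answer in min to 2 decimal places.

By the marginal value theorem, leave when the instantaneous gain rate g'(t) equals the habitat-wide average g(t)/(T + t).
g'(t) = 290·19/(t + 19)². Setting 290·19/(t+19)² = 290t/[(t+19)(6.1+t)] gives 19(6.1+t) = t(t+19), so t² = 19×6.1 = 115.9.
t* = √115.9 = 10.77 min.

10.77 min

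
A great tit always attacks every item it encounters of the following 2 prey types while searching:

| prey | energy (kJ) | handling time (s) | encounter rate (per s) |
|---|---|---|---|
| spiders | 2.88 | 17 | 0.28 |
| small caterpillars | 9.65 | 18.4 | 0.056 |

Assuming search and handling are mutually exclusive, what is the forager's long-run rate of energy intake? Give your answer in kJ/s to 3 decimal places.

R = Σλ_iE_i / (1 + Σλ_ih_i)
Numerator: 0.28×2.88 + 0.056×9.65 = 1.347
Denominator: 1 + 0.28×17 + 0.056×18.4 = 6.79
R = 1.347/6.79 = 0.1983 kJ/s

0.198 kJ/s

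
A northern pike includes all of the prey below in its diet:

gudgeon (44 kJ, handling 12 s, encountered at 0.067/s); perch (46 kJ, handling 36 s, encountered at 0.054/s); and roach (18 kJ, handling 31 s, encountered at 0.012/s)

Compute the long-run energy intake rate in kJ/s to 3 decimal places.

R = (0.067×44 + 0.054×46 + 0.012×18) / (1 + 0.067×12 + 0.054×36 + 0.012×31) = 5.648/4.12 = 1.371 kJ/s.

1.371 kJ/s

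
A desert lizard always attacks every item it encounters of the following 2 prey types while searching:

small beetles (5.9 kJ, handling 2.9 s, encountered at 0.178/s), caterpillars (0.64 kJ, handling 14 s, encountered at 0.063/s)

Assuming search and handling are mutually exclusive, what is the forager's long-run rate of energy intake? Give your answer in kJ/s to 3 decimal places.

0.455 kJ/s

Energy encountered per unit search time: 0.178×5.9 + 0.063×0.64 = 1.091 kJ/s.
Handling time per unit search time: 0.178×2.9 + 0.063×14 = 1.398.
Rate = 1.091/(1 + 1.398) = 0.4547 kJ/s.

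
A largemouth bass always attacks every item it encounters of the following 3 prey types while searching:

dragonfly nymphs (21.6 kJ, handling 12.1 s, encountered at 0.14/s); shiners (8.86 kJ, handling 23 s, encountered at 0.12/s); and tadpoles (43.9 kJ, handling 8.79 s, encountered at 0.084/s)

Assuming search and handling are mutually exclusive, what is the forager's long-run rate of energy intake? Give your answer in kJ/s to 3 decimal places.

1.256 kJ/s

R = (0.14×21.6 + 0.12×8.86 + 0.084×43.9) / (1 + 0.14×12.1 + 0.12×23 + 0.084×8.79) = 7.775/6.192 = 1.256 kJ/s.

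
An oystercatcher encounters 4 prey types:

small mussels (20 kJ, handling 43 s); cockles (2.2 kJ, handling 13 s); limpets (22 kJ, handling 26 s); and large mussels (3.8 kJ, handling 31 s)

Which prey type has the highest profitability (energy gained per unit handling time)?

Profitability E/h (kJ/s): small mussels = 20/43 = 0.465, cockles = 2.2/13 = 0.169, limpets = 22/26 = 0.846, large mussels = 3.8/31 = 0.123.
Ranked: limpets > small mussels > cockles > large mussels.

limpets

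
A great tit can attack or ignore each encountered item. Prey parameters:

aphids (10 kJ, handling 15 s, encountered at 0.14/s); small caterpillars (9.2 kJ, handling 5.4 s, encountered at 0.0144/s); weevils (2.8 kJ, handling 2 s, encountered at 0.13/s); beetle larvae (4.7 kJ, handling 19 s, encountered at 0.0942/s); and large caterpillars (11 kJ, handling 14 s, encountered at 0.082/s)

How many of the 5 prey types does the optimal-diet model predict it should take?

4

Profitabilities (E/h, kJ/s): small caterpillars 1.7, weevils 1.4, large caterpillars 0.786, aphids 0.667, beetle larvae 0.247. Add prey in this order while the next type's profitability exceeds the intake rate on those already taken.
Rate on top 1: 0.1229. weevils: 1.4 > 0.1229 → include.
Rate on top 2: 0.3711. large caterpillars: 0.786 > 0.3711 → include.
Rate on top 3: 0.5626. aphids: 0.667 > 0.5626 → include.
Rate on top 4: 0.6103. beetle larvae: 0.247 < 0.6103 → exclude; stop.
Optimal diet: small caterpillars, weevils, large caterpillars, aphids — 4 of 5 types.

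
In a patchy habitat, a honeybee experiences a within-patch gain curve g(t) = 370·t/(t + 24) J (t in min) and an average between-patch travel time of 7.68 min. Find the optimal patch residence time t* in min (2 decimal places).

Maximise g(t)/(T+t): set derivative to zero → g'(t)(T+t) = g(t).
g'(t) = 370·24/(t + 24)². Setting 370·24/(t+24)² = 370t/[(t+24)(7.68+t)] gives 24(7.68+t) = t(t+24), so t² = 24×7.68 = 184.3.
t* = √184.3 = 13.58 min.

13.58 min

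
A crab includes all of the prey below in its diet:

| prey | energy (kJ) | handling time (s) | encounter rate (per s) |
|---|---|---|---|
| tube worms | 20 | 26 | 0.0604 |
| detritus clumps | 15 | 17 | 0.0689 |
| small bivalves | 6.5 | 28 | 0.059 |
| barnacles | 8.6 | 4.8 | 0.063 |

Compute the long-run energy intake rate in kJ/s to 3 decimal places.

Energy encountered per unit search time: 0.0604×20 + 0.0689×15 + 0.059×6.5 + 0.063×8.6 = 3.167 kJ/s.
Handling time per unit search time: 0.0604×26 + 0.0689×17 + 0.059×28 + 0.063×4.8 = 4.696.
Rate = 3.167/(1 + 4.696) = 0.556 kJ/s.

0.556 kJ/s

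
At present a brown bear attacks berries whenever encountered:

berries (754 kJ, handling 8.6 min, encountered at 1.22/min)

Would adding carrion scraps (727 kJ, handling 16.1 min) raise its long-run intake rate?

Current rate: (1.22×754)/(1 + 1.22×8.6) = 80.05 kJ/min.
Profitability of carrion scraps: 727/16.1 = 45.16 kJ/min.
Since 45.16 < R, time spent handling carrion scraps is better spent searching.

No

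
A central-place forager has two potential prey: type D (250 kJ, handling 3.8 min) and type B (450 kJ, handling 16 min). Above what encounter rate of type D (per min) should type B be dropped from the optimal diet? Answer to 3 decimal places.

0.197 per min

The zero-one rule: include type B iff E₂/h₂ > λE₁/(1+λh₁). Equality gives the switch point.
λE₁h₂ = E₂ + λE₂h₁ ⇒ λ = E₂/(E₁h₂ − E₂h₁) = 450/(4000 − 1710) = 0.1965 per min.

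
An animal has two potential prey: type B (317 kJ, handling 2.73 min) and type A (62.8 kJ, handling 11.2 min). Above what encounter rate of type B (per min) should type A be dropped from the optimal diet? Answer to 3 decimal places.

The zero-one rule: include type A iff E₂/h₂ > λE₁/(1+λh₁). Equality gives the switch point.
λE₁h₂ = E₂ + λE₂h₁ ⇒ λ = E₂/(E₁h₂ − E₂h₁) = 62.8/(3550 − 171.4) = 0.01859 per min.

0.019 per min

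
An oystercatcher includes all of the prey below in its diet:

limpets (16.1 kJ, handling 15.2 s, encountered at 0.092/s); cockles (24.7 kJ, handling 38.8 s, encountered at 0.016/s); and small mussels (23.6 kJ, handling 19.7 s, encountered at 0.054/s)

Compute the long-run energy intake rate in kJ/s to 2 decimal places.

R = (0.092×16.1 + 0.016×24.7 + 0.054×23.6) / (1 + 0.092×15.2 + 0.016×38.8 + 0.054×19.7) = 3.151/4.083 = 0.7717 kJ/s.

0.77 kJ/s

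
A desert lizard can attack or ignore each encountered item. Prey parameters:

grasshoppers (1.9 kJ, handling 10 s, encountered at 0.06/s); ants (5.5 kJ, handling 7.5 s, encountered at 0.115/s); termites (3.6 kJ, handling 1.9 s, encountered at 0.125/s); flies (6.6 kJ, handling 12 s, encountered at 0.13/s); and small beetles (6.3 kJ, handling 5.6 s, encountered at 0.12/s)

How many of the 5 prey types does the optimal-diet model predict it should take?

3

E/h in descending order: termites 1.89, small beetles 1.12, ants 0.733, flies 0.55, grasshoppers 0.19 kJ/s. The optimal diet is the largest prefix of this list for which every included type satisfies E_i/h_i > R on the types above it.
Rate on top 1: 0.3636. small beetles: 1.12 > 0.3636 → include.
Rate on top 2: 0.6316. ants: 0.733 > 0.6316 → include.
Rate on top 3: 0.6632. flies: 0.55 < 0.6632 → exclude; stop.
Optimal diet: termites, small beetles, ants — 3 of 5 types.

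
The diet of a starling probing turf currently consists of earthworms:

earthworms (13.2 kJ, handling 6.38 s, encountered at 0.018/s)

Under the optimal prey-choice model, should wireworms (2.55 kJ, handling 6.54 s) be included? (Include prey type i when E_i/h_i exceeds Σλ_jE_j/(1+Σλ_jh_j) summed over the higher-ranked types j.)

Yes

Intake rate on the current diet: R = (0.018×13.2) / (1 + 0.018×6.38) = 0.2376/1.115 = 0.2131 kJ/s.
wireworms: E/h = 2.55/6.54 = 0.3899 kJ/s.
Since 0.3899 > R, including wireworms increases the long-run rate.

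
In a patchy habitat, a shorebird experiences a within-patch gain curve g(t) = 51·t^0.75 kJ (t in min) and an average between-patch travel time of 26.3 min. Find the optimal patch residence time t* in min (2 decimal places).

78.90 min

Maximise g(t)/(T+t): set derivative to zero → g'(t)(T+t) = g(t).
g'(t) = 0.75·51·t^-0.25. Setting 0.75·51·t^-0.25 = 51·t^0.75/(26.3+t) gives 0.75(26.3+t) = t, so 0.25·t = 0.75×26.3.
t* = 0.75×26.3/0.25 = 78.9 min.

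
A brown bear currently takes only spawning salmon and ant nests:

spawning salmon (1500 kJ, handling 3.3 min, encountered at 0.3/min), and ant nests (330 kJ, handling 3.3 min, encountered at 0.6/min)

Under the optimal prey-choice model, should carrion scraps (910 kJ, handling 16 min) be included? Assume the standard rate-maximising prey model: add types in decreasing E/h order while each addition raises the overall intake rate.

No

On spawning salmon and ant nests alone, R = ΣλE/(1+Σλh) = 648/3.97 = 163.2 kJ/min.
Profitability of carrion scraps: 910/16 = 56.88 kJ/min.
Since 56.88 < R, time spent handling carrion scraps is better spent searching.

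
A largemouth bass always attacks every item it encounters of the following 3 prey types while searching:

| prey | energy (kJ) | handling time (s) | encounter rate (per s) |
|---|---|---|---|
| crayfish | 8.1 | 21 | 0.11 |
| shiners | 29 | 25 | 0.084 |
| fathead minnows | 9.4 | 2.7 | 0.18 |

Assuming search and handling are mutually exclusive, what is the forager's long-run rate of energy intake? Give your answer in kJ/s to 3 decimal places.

R = (0.11×8.1 + 0.084×29 + 0.18×9.4) / (1 + 0.11×21 + 0.084×25 + 0.18×2.7) = 5.019/5.896 = 0.8513 kJ/s.

0.851 kJ/s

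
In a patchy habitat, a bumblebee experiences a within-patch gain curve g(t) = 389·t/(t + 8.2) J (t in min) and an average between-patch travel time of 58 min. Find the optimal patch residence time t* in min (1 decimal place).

21.8 min

Maximise g(t)/(T+t): set derivative to zero → g'(t)(T+t) = g(t).
g'(t) = 389·8.2/(t + 8.2)². Setting 389·8.2/(t+8.2)² = 389t/[(t+8.2)(58+t)] gives 8.2(58+t) = t(t+8.2), so t² = 8.2×58 = 475.6.
t* = √475.6 = 21.81 min.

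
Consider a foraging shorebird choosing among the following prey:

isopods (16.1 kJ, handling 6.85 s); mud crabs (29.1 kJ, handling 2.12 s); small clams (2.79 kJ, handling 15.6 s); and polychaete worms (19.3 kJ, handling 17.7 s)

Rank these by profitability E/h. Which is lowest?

In descending order of E/h:
mud crabs: 29.1/2.12 = 13.7 kJ/s
isopods: 16.1/6.85 = 2.35 kJ/s
polychaete worms: 19.3/17.7 = 1.09 kJ/s
small clams: 2.79/15.6 = 0.179 kJ/s

small clams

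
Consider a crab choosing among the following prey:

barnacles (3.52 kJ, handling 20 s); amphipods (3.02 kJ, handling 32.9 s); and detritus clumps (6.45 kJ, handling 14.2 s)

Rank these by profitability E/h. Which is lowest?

In descending order of E/h:
detritus clumps: 6.45/14.2 = 0.454 kJ/s
barnacles: 3.52/20 = 0.176 kJ/s
amphipods: 3.02/32.9 = 0.0918 kJ/s

amphipods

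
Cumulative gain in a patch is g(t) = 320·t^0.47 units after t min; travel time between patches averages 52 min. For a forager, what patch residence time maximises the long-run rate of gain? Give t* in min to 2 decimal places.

46.11 min

Maximise g(t)/(T+t): set derivative to zero → g'(t)(T+t) = g(t).
g'(t) = 0.47·320·t^-0.53. Setting 0.47·320·t^-0.53 = 320·t^0.47/(52+t) gives 0.47(52+t) = t, so 0.53·t = 0.47×52.
t* = 0.47×52/0.53 = 46.11 min.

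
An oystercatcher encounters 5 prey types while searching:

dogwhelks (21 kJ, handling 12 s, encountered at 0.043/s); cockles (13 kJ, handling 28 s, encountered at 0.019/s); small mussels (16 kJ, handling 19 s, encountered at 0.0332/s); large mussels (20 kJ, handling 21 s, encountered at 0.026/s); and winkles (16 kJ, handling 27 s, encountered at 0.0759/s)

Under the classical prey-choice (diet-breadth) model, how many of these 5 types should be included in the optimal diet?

3

Profitabilities (E/h, kJ/s): dogwhelks 1.75, large mussels 0.952, small mussels 0.842, winkles 0.593, cockles 0.464. Add prey in this order while the next type's profitability exceeds the intake rate on those already taken.
Rate on top 1: 0.5956. large mussels: 0.952 > 0.5956 → include.
Rate on top 2: 0.6901. small mussels: 0.842 > 0.6901 → include.
Rate on top 3: 0.7257. winkles: 0.593 < 0.7257 → exclude; stop.
Optimal diet: dogwhelks, large mussels, small mussels — 3 of 5 types.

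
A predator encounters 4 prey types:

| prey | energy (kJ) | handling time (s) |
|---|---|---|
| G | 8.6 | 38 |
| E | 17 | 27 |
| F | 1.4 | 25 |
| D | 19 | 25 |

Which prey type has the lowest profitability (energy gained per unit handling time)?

In descending order of E/h:
D: 19/25 = 0.76 kJ/s
E: 17/27 = 0.63 kJ/s
G: 8.6/38 = 0.226 kJ/s
F: 1.4/25 = 0.056 kJ/s

F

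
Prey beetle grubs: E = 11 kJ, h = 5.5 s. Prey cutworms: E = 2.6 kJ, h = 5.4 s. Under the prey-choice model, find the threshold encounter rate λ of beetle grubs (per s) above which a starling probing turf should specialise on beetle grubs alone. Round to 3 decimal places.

The zero-one rule: include cutworms iff E₂/h₂ > λE₁/(1+λh₁). Equality gives the switch point.
λE₁h₂ = E₂ + λE₂h₁ ⇒ λ = E₂/(E₁h₂ − E₂h₁) = 2.6/(59.4 − 14.3) = 0.05765 per s.

0.058 per s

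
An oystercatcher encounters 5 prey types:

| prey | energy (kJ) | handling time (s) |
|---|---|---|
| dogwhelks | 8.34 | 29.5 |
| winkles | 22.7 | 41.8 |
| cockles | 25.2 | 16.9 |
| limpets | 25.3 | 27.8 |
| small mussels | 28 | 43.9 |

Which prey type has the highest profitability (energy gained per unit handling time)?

In descending order of E/h:
cockles: 25.2/16.9 = 1.49 kJ/s
limpets: 25.3/27.8 = 0.91 kJ/s
small mussels: 28/43.9 = 0.638 kJ/s
winkles: 22.7/41.8 = 0.543 kJ/s
dogwhelks: 8.34/29.5 = 0.283 kJ/s

cockles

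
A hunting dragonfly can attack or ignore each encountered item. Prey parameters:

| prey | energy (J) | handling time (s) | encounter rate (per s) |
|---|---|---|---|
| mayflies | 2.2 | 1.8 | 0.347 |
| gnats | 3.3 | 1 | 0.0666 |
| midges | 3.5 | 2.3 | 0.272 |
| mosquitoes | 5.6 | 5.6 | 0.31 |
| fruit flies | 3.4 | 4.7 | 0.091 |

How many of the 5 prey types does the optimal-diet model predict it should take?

Profitabilities (E/h, J/s): gnats 3.3, midges 1.52, mayflies 1.22, mosquitoes 1, fruit flies 0.723. Add prey in this order while the next type's profitability exceeds the intake rate on those already taken.
Rate on top 1: 0.2061. midges: 1.52 > 0.2061 → include.
Rate on top 2: 0.6925. mayflies: 1.22 > 0.6925 → include.
Rate on top 3: 0.8353. mosquitoes: 1 > 0.8353 → include.
Rate on top 4: 0.9058. fruit flies: 0.723 < 0.9058 → exclude; stop.
Optimal diet: gnats, midges, mayflies, mosquitoes — 4 of 5 types.

4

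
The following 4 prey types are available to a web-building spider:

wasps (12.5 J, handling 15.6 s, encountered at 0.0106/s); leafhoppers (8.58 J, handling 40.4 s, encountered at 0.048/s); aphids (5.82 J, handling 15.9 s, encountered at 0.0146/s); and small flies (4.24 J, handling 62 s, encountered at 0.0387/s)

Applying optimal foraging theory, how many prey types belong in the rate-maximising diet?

3

Rank by E/h (J/s): wasps 0.801, aphids 0.366, leafhoppers 0.212, small flies 0.0684. Include each in turn until the next type's E/h falls below the running intake rate.
Rate on top 1: 0.1137. aphids: 0.366 > 0.1137 → include.
Rate on top 2: 0.1556. leafhoppers: 0.212 > 0.1556 → include.
Rate on top 3: 0.1886. small flies: 0.0684 < 0.1886 → exclude; stop.
Optimal diet: wasps, aphids, leafhoppers — 3 of 4 types.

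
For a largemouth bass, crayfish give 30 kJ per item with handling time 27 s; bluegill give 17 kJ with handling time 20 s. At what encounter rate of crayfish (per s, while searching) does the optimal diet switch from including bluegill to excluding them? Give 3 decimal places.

0.121 per s

Drop bluegill once their profitability E₂/h₂ falls below the rate achievable on crayfish alone: E₂/h₂ = λE₁/(1 + λh₁).
Solve for λ: λE₁h₂ = E₂(1 + λh₁) → λ(E₁h₂ − E₂h₁) = E₂ → λ = E₂/(E₁h₂ − E₂h₁).
λ = 17/(30×20 − 17×27) = 17/141 = 0.1206 per s.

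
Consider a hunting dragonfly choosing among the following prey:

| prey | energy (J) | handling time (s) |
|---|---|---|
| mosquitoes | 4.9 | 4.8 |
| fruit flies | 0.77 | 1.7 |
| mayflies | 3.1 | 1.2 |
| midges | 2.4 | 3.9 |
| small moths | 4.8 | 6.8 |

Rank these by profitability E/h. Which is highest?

Profitability E/h (J/s): mosquitoes = 4.9/4.8 = 1.02, fruit flies = 0.77/1.7 = 0.453, mayflies = 3.1/1.2 = 2.58, midges = 2.4/3.9 = 0.615, small moths = 4.8/6.8 = 0.706.
Ranked: mayflies > mosquitoes > small moths > midges > fruit flies.

mayflies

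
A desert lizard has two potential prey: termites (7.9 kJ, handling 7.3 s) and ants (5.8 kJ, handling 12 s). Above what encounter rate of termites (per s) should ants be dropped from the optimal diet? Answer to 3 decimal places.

0.111 per s

Drop ants once their profitability E₂/h₂ falls below the rate achievable on termites alone: E₂/h₂ = λE₁/(1 + λh₁).
Solve for λ: λE₁h₂ = E₂(1 + λh₁) → λ(E₁h₂ − E₂h₁) = E₂ → λ = E₂/(E₁h₂ − E₂h₁).
λ = 5.8/(7.9×12 − 5.8×7.3) = 5.8/52.46 = 0.1106 per s.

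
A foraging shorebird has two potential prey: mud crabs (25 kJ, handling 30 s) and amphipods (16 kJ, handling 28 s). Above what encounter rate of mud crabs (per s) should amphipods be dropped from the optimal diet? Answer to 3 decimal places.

The zero-one rule: include amphipods iff E₂/h₂ > λE₁/(1+λh₁). Equality gives the switch point.
λE₁h₂ = E₂ + λE₂h₁ ⇒ λ = E₂/(E₁h₂ − E₂h₁) = 16/(700 − 480) = 0.07273 per s.

0.073 per s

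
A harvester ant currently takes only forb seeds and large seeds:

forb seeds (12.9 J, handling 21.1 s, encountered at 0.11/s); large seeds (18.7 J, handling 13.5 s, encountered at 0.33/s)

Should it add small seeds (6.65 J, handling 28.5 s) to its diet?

Intake rate on the current diet: R = (0.11×12.9 + 0.33×18.7) / (1 + 0.11×21.1 + 0.33×13.5) = 7.59/7.776 = 0.9761 J/s.
small seeds: E/h = 6.65/28.5 = 0.2333 J/s.
Since 0.2333 < R, time spent handling small seeds is better spent searching.

No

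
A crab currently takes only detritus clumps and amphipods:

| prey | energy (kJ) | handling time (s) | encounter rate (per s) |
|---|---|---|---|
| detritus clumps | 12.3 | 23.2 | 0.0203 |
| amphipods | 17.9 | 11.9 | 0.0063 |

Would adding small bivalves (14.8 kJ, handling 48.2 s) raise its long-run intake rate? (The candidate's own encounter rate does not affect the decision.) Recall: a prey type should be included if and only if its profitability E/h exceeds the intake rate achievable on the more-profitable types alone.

On detritus clumps and amphipods alone, R = ΣλE/(1+Σλh) = 0.3625/1.546 = 0.2345 kJ/s.
Profitability of small bivalves: 14.8/48.2 = 0.3071 kJ/s.
0.3071 > 0.2345, so adding small bivalves raises the average — include it.

Yes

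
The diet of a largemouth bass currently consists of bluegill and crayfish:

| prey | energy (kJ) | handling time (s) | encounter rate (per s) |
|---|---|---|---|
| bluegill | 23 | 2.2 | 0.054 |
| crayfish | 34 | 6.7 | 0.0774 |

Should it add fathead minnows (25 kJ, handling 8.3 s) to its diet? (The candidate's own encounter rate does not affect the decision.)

Yes

Intake rate on the current diet: R = (0.054×23 + 0.0774×34) / (1 + 0.054×2.2 + 0.0774×6.7) = 3.874/1.637 = 2.366 kJ/s.
fathead minnows: E/h = 25/8.3 = 3.012 kJ/s.
3.012 > 2.366, so adding fathead minnows raises the average — include it.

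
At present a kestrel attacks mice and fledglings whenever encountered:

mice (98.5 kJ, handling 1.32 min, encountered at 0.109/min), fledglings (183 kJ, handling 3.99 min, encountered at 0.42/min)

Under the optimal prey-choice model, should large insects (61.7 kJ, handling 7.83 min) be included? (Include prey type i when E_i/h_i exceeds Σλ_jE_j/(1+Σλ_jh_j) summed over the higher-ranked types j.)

On mice and fledglings alone, R = ΣλE/(1+Σλh) = 87.6/2.82 = 31.07 kJ/min.
large insects: E/h = 61.7/7.83 = 7.88 kJ/min.
7.88 < 31.07, so adding large insects would lower the average — exclude it.

No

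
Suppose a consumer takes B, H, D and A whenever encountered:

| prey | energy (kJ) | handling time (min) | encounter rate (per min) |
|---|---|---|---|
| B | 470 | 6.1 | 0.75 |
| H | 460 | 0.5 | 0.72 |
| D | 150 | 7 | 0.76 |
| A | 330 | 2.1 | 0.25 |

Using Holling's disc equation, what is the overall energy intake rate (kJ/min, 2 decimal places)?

R = Σλ_iE_i / (1 + Σλ_ih_i)
Numerator: 0.75×470 + 0.72×460 + 0.76×150 + 0.25×330 = 880.2
Denominator: 1 + 0.75×6.1 + 0.72×0.5 + 0.76×7 + 0.25×2.1 = 11.78
R = 880.2/11.78 = 74.72 kJ/min

74.72 kJ/min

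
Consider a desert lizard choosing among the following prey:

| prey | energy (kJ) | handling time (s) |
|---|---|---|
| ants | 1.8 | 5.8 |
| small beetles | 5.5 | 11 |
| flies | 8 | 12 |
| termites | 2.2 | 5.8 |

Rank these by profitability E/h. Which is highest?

In descending order of E/h:
flies: 8/12 = 0.667 kJ/s
small beetles: 5.5/11 = 0.5 kJ/s
termites: 2.2/5.8 = 0.379 kJ/s
ants: 1.8/5.8 = 0.31 kJ/s

flies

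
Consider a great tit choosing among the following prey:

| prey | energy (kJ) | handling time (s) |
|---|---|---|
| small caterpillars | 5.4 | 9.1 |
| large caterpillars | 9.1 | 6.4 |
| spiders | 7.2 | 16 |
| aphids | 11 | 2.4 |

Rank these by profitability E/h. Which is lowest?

In descending order of E/h:
aphids: 11/2.4 = 4.58 kJ/s
large caterpillars: 9.1/6.4 = 1.42 kJ/s
small caterpillars: 5.4/9.1 = 0.593 kJ/s
spiders: 7.2/16 = 0.45 kJ/s

spiders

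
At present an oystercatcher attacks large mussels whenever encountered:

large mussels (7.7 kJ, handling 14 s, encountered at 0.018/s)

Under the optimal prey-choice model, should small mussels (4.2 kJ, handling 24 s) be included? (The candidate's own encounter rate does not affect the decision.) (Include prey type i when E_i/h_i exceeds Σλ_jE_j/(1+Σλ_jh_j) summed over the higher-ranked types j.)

Intake rate on the current diet: R = (0.018×7.7) / (1 + 0.018×14) = 0.1386/1.252 = 0.1107 kJ/s.
Profitability of small mussels: 4.2/24 = 0.175 kJ/s.
0.175 > 0.1107, so adding small mussels raises the average — include it.

Yes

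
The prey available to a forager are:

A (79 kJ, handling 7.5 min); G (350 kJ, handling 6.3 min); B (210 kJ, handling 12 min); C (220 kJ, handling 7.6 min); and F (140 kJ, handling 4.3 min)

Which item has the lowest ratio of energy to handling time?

A

In descending order of E/h:
G: 350/6.3 = 55.6 kJ/min
F: 140/4.3 = 32.6 kJ/min
C: 220/7.6 = 28.9 kJ/min
B: 210/12 = 17.5 kJ/min
A: 79/7.5 = 10.5 kJ/min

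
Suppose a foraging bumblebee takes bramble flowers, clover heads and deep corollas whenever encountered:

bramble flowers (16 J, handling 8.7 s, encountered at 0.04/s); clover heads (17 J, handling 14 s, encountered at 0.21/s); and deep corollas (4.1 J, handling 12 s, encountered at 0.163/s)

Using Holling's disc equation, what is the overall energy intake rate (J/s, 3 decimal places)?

R = (0.04×16 + 0.21×17 + 0.163×4.1) / (1 + 0.04×8.7 + 0.21×14 + 0.163×12) = 4.878/6.244 = 0.7813 J/s.

0.781 J/s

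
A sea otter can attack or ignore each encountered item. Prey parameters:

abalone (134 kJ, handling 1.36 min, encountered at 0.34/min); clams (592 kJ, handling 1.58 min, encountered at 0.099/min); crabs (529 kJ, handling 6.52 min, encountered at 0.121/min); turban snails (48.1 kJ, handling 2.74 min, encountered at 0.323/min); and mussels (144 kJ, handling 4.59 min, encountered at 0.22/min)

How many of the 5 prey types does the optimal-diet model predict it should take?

E/h in descending order: clams 375, abalone 98.5, crabs 81.1, mussels 31.4, turban snails 17.6 kJ/min. The optimal diet is the largest prefix of this list for which every included type satisfies E_i/h_i > R on the types above it.
Rate on top 1: 50.68. abalone: 98.5 > 50.68 → include.
Rate on top 2: 64.35. crabs: 81.1 > 64.35 → include.
Rate on top 3: 69.85. mussels: 31.4 < 69.85 → exclude; stop.
Optimal diet: clams, abalone, crabs — 3 of 5 types.

3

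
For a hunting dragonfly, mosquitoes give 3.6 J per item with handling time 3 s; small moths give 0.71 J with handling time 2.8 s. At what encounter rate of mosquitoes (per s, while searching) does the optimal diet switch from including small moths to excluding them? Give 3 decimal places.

Drop small moths once their profitability E₂/h₂ falls below the rate achievable on mosquitoes alone: E₂/h₂ = λE₁/(1 + λh₁).
Solve for λ: λE₁h₂ = E₂(1 + λh₁) → λ(E₁h₂ − E₂h₁) = E₂ → λ = E₂/(E₁h₂ − E₂h₁).
λ = 0.71/(3.6×2.8 − 0.71×3) = 0.71/7.95 = 0.08931 per s.

0.089 per s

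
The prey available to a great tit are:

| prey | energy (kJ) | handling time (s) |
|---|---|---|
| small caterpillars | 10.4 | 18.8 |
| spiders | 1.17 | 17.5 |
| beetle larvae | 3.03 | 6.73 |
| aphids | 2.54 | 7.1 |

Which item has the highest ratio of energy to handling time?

small caterpillars

In descending order of E/h:
small caterpillars: 10.4/18.8 = 0.553 kJ/s
beetle larvae: 3.03/6.73 = 0.45 kJ/s
aphids: 2.54/7.1 = 0.358 kJ/s
spiders: 1.17/17.5 = 0.0669 kJ/s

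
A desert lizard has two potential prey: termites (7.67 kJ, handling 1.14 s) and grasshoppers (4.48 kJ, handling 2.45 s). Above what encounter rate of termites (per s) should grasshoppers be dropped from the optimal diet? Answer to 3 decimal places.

0.327 per s

At the threshold, the rate on termites alone equals the profitability of grasshoppers: λ·7.67/(1 + λ·1.14) = 4.48/2.45 = 1.829.
Rearranging, λ(7.67 − 1.829×1.14) = 1.829, so λ = 1.829/5.585 = 0.3274 per s.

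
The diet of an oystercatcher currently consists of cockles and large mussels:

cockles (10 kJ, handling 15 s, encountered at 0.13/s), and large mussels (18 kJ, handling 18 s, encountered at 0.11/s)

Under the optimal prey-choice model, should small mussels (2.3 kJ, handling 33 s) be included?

No

On cockles and large mussels alone, R = ΣλE/(1+Σλh) = 3.28/4.93 = 0.6653 kJ/s.
small mussels: E/h = 2.3/33 = 0.0697 kJ/s.
Since 0.0697 < R, time spent handling small mussels is better spent searching.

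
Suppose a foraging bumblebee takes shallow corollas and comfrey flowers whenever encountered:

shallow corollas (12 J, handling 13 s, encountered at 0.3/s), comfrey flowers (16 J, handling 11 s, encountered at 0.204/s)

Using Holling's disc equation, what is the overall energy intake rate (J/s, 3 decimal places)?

0.961 J/s

Energy encountered per unit search time: 0.3×12 + 0.204×16 = 6.864 J/s.
Handling time per unit search time: 0.3×13 + 0.204×11 = 6.144.
Rate = 6.864/(1 + 6.144) = 0.9608 J/s.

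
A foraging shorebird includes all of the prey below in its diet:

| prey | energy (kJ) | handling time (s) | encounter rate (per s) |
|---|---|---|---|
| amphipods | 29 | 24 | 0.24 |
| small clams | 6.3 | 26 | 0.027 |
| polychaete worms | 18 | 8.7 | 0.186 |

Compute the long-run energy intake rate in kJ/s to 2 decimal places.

1.15 kJ/s

R = Σλ_iE_i / (1 + Σλ_ih_i)
Numerator: 0.24×29 + 0.027×6.3 + 0.186×18 = 10.48
Denominator: 1 + 0.24×24 + 0.027×26 + 0.186×8.7 = 9.08
R = 10.48/9.08 = 1.154 kJ/s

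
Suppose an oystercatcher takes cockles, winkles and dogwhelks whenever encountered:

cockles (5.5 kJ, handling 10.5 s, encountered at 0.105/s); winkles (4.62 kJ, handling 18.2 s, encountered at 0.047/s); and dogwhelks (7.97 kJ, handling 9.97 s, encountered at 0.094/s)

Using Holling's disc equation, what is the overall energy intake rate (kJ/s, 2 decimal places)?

0.40 kJ/s

R = (0.105×5.5 + 0.047×4.62 + 0.094×7.97) / (1 + 0.105×10.5 + 0.047×18.2 + 0.094×9.97) = 1.544/3.895 = 0.3964 kJ/s.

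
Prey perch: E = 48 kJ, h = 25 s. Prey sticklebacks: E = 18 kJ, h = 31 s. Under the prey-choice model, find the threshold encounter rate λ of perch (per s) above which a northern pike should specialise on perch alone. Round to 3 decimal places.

0.017 per s

The zero-one rule: include sticklebacks iff E₂/h₂ > λE₁/(1+λh₁). Equality gives the switch point.
λE₁h₂ = E₂ + λE₂h₁ ⇒ λ = E₂/(E₁h₂ − E₂h₁) = 18/(1488 − 450) = 0.01734 per s.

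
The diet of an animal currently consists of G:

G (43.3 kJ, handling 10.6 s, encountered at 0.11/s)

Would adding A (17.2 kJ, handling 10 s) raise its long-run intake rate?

Intake rate on the current diet: R = (0.11×43.3) / (1 + 0.11×10.6) = 4.763/2.166 = 2.199 kJ/s.
A: E/h = 17.2/10 = 1.72 kJ/s.
1.72 < 2.199, so adding A would lower the average — exclude it.

No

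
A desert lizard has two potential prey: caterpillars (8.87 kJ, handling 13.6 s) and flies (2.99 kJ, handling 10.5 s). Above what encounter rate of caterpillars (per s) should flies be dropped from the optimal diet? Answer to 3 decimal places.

0.057 per s

The zero-one rule: include flies iff E₂/h₂ > λE₁/(1+λh₁). Equality gives the switch point.
λE₁h₂ = E₂ + λE₂h₁ ⇒ λ = E₂/(E₁h₂ − E₂h₁) = 2.99/(93.13 − 40.66) = 0.05698 per s.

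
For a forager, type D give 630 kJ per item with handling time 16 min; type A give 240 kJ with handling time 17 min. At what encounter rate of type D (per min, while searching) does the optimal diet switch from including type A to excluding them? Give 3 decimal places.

Drop type A once their profitability E₂/h₂ falls below the rate achievable on type D alone: E₂/h₂ = λE₁/(1 + λh₁).
Solve for λ: λE₁h₂ = E₂(1 + λh₁) → λ(E₁h₂ − E₂h₁) = E₂ → λ = E₂/(E₁h₂ − E₂h₁).
λ = 240/(630×17 − 240×16) = 240/6870 = 0.03493 per min.

0.035 per min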